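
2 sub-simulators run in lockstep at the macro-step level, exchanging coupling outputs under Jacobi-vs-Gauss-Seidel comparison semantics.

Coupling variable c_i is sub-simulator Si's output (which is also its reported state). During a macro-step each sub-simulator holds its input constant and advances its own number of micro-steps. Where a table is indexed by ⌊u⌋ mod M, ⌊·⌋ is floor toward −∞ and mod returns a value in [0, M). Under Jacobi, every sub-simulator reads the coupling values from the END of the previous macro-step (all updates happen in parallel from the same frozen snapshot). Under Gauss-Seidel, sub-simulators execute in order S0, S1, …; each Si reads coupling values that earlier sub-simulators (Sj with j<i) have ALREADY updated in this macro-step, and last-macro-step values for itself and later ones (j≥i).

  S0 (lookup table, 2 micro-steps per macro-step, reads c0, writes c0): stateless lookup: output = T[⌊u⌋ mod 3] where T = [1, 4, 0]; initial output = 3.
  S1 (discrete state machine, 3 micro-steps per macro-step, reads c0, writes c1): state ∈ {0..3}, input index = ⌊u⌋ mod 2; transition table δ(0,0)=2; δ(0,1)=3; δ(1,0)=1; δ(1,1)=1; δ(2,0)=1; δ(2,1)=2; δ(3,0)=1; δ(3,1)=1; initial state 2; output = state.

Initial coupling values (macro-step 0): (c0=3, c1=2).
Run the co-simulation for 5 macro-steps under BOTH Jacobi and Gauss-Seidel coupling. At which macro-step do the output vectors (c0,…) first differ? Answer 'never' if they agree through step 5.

first divergence at macro-step: 2

[Jacobi] macro 1: S0 reads c0=3 → after 2×micro: 1; S1 reads c0=3 → after 3×micro: 2 ⇒ (c0=1, c1=2)
[Jacobi] macro 2: S0 reads c0=1 → after 2×micro: 4; S1 reads c0=1 → after 3×micro: 2 ⇒ (c0=4, c1=2)
[Jacobi] macro 3: S0 reads c0=4 → after 2×micro: 4; S1 reads c0=4 → after 3×micro: 1 ⇒ (c0=4, c1=1)
[Jacobi] macro 4: S0 reads c0=4 → after 2×micro: 4; S1 reads c0=4 → after 3×micro: 1 ⇒ (c0=4, c1=1)
[Jacobi] macro 5: S0 reads c0=4 → after 2×micro: 4; S1 reads c0=4 → after 3×micro: 1 ⇒ (c0=4, c1=1)
[Gauss-Seidel] macro 1: S0 reads c0=3 → after 2×micro: 1; S1 reads c0=1 → after 3×micro: 2 ⇒ (c0=1, c1=2)
[Gauss-Seidel] macro 2: S0 reads c0=1 → after 2×micro: 4; S1 reads c0=4 → after 3×micro: 1 ⇒ (c0=4, c1=1)
[Gauss-Seidel] macro 3: S0 reads c0=4 → after 2×micro: 4; S1 reads c0=4 → after 3×micro: 1 ⇒ (c0=4, c1=1)
[Gauss-Seidel] macro 4: S0 reads c0=4 → after 2×micro: 4; S1 reads c0=4 → after 3×micro: 1 ⇒ (c0=4, c1=1)
[Gauss-Seidel] macro 5: S0 reads c0=4 → after 2×micro: 4; S1 reads c0=4 → after 3×micro: 1 ⇒ (c0=4, c1=1)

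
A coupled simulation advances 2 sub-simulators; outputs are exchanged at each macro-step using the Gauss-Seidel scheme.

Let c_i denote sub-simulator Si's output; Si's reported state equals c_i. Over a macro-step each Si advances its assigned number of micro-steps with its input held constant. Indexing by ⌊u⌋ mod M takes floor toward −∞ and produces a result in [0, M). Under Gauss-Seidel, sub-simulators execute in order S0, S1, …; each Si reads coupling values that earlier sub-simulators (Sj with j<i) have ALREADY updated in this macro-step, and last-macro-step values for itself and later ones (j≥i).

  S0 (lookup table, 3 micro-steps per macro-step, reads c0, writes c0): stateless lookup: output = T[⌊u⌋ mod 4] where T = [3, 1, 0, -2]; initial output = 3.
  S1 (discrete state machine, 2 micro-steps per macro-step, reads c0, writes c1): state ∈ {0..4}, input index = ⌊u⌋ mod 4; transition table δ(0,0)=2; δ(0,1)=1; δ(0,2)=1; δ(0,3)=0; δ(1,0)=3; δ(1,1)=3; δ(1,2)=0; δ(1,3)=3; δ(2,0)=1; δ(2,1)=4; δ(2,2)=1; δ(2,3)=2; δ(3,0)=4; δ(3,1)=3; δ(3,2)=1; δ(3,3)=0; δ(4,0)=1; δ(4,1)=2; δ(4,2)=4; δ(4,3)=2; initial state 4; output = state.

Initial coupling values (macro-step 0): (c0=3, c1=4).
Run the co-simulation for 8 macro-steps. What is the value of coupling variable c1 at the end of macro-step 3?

macro 1: S0 reads c0=3 → after 3×micro: -2; S1 reads c0=-2 → after 2×micro: 4 ⇒ (c0=-2, c1=4)
macro 2: S0 reads c0=-2 → after 3×micro: 0; S1 reads c0=0 → after 2×micro: 3 ⇒ (c0=0, c1=3)
macro 3: S0 reads c0=0 → after 3×micro: 3; S1 reads c0=3 → after 2×micro: 0 ⇒ (c0=3, c1=0)
macro 4: S0 reads c0=3 → after 3×micro: -2; S1 reads c0=-2 → after 2×micro: 0 ⇒ (c0=-2, c1=0)
macro 5: S0 reads c0=-2 → after 3×micro: 0; S1 reads c0=0 → after 2×micro: 1 ⇒ (c0=0, c1=1)
macro 6: S0 reads c0=0 → after 3×micro: 3; S1 reads c0=3 → after 2×micro: 0 ⇒ (c0=3, c1=0)
macro 7: S0 reads c0=3 → after 3×micro: -2; S1 reads c0=-2 → after 2×micro: 0 ⇒ (c0=-2, c1=0)
macro 8: S0 reads c0=-2 → after 3×micro: 0; S1 reads c0=0 → after 2×micro: 1 ⇒ (c0=0, c1=1)

c1 at macro-step 3 = 0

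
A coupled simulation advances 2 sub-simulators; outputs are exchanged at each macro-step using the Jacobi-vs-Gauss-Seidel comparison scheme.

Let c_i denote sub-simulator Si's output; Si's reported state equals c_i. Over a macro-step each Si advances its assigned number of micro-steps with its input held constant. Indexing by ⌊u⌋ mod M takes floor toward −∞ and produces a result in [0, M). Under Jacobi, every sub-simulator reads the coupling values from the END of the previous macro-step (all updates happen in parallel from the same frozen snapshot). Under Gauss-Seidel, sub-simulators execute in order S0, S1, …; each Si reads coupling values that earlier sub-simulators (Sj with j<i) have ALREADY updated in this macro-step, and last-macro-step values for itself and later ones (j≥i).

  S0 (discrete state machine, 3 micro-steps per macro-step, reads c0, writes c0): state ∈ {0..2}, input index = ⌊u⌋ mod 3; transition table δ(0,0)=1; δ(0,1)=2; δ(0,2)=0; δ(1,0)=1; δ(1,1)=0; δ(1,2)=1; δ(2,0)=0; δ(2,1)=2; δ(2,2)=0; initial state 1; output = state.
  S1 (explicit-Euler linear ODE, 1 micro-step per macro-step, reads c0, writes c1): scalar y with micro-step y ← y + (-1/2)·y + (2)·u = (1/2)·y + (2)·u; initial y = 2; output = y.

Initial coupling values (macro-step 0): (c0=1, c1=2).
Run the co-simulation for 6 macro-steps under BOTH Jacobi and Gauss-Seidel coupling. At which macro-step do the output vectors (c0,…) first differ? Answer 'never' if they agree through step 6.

first divergence at macro-step: 1

[Jacobi] macro 1: S0 reads c0=1 → after 3×micro: 2; S1 reads c0=1 → after 1×micro: 3 ⇒ (c0=2, c1=3)
[Jacobi] macro 2: S0 reads c0=2 → after 3×micro: 0; S1 reads c0=2 → after 1×micro: 11/2 ⇒ (c0=0, c1=11/2)
[Jacobi] macro 3: S0 reads c0=0 → after 3×micro: 1; S1 reads c0=0 → after 1×micro: 11/4 ⇒ (c0=1, c1=11/4)
[Jacobi] macro 4: S0 reads c0=1 → after 3×micro: 2; S1 reads c0=1 → after 1×micro: 27/8 ⇒ (c0=2, c1=27/8)
[Jacobi] macro 5: S0 reads c0=2 → after 3×micro: 0; S1 reads c0=2 → after 1×micro: 91/16 ⇒ (c0=0, c1=91/16)
[Jacobi] macro 6: S0 reads c0=0 → after 3×micro: 1; S1 reads c0=0 → after 1×micro: 91/32 ⇒ (c0=1, c1=91/32)
[Gauss-Seidel] macro 1: S0 reads c0=1 → after 3×micro: 2; S1 reads c0=2 → after 1×micro: 5 ⇒ (c0=2, c1=5)
[Gauss-Seidel] macro 2: S0 reads c0=2 → after 3×micro: 0; S1 reads c0=0 → after 1×micro: 5/2 ⇒ (c0=0, c1=5/2)
[Gauss-Seidel] macro 3: S0 reads c0=0 → after 3×micro: 1; S1 reads c0=1 → after 1×micro: 13/4 ⇒ (c0=1, c1=13/4)
[Gauss-Seidel] macro 4: S0 reads c0=1 → after 3×micro: 2; S1 reads c0=2 → after 1×micro: 45/8 ⇒ (c0=2, c1=45/8)
[Gauss-Seidel] macro 5: S0 reads c0=2 → after 3×micro: 0; S1 reads c0=0 → after 1×micro: 45/16 ⇒ (c0=0, c1=45/16)
[Gauss-Seidel] macro 6: S0 reads c0=0 → after 3×micro: 1; S1 reads c0=1 → after 1×micro: 109/32 ⇒ (c0=1, c1=109/32)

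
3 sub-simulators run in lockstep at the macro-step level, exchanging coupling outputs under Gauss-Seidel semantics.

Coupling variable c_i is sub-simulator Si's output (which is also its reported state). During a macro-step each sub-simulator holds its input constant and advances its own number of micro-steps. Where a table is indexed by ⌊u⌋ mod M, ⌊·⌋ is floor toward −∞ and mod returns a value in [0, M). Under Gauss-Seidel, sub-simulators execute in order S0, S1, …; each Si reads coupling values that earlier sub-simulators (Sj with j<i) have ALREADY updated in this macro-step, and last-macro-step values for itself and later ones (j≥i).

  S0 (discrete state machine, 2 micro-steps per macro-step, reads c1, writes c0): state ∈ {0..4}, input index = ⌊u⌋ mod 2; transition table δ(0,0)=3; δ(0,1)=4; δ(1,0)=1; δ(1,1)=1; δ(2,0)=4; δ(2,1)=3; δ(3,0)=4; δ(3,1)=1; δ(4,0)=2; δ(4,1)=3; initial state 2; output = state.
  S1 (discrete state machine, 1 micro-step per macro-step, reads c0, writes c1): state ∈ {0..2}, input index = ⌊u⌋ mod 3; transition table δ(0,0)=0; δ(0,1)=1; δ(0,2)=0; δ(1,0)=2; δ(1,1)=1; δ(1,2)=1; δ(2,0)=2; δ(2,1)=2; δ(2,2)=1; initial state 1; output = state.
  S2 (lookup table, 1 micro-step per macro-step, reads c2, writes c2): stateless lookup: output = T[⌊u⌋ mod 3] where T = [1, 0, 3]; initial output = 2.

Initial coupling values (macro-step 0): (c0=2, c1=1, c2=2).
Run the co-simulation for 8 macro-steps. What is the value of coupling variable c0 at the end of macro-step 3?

macro 1: S0 reads c1=1 → after 2×micro: 1; S1 reads c0=1 → after 1×micro: 1; S2 reads c2=2 → after 1×micro: 3 ⇒ (c0=1, c1=1, c2=3)
macro 2: S0 reads c1=1 → after 2×micro: 1; S1 reads c0=1 → after 1×micro: 1; S2 reads c2=3 → after 1×micro: 1 ⇒ (c0=1, c1=1, c2=1)
macro 3: S0 reads c1=1 → after 2×micro: 1; S1 reads c0=1 → after 1×micro: 1; S2 reads c2=1 → after 1×micro: 0 ⇒ (c0=1, c1=1, c2=0)
macro 4: S0 reads c1=1 → after 2×micro: 1; S1 reads c0=1 → after 1×micro: 1; S2 reads c2=0 → after 1×micro: 1 ⇒ (c0=1, c1=1, c2=1)
macro 5: S0 reads c1=1 → after 2×micro: 1; S1 reads c0=1 → after 1×micro: 1; S2 reads c2=1 → after 1×micro: 0 ⇒ (c0=1, c1=1, c2=0)
macro 6: S0 reads c1=1 → after 2×micro: 1; S1 reads c0=1 → after 1×micro: 1; S2 reads c2=0 → after 1×micro: 1 ⇒ (c0=1, c1=1, c2=1)
macro 7: S0 reads c1=1 → after 2×micro: 1; S1 reads c0=1 → after 1×micro: 1; S2 reads c2=1 → after 1×micro: 0 ⇒ (c0=1, c1=1, c2=0)
macro 8: S0 reads c1=1 → after 2×micro: 1; S1 reads c0=1 → after 1×micro: 1; S2 reads c2=0 → after 1×micro: 1 ⇒ (c0=1, c1=1, c2=1)

c0 at macro-step 3 = 1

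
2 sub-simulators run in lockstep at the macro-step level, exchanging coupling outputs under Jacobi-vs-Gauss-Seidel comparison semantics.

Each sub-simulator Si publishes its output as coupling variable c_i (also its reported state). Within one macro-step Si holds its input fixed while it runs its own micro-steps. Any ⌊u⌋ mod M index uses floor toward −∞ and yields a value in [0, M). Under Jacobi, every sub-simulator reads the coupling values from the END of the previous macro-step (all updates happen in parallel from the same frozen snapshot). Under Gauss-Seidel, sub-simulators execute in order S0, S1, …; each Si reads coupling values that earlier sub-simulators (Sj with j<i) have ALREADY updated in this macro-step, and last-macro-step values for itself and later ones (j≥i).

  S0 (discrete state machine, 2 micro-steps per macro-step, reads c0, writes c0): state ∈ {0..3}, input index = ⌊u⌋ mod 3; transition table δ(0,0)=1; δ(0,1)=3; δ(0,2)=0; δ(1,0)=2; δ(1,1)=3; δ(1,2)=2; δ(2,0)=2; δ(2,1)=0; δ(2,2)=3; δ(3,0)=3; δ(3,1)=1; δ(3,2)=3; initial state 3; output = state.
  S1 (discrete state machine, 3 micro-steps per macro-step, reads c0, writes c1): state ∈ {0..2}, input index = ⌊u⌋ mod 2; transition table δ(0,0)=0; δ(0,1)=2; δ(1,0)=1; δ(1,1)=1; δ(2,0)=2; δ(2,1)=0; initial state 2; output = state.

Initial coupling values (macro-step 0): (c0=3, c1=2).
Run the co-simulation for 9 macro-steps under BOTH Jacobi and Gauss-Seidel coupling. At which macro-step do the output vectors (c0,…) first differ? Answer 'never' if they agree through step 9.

first divergence at macro-step: never

[Jacobi] macro 1: S0 reads c0=3 → after 2×micro: 3; S1 reads c0=3 → after 3×micro: 0 ⇒ (c0=3, c1=0)
[Jacobi] macro 2: S0 reads c0=3 → after 2×micro: 3; S1 reads c0=3 → after 3×micro: 2 ⇒ (c0=3, c1=2)
[Jacobi] macro 3: S0 reads c0=3 → after 2×micro: 3; S1 reads c0=3 → after 3×micro: 0 ⇒ (c0=3, c1=0)
[Jacobi] macro 4: S0 reads c0=3 → after 2×micro: 3; S1 reads c0=3 → after 3×micro: 2 ⇒ (c0=3, c1=2)
[Jacobi] macro 5: S0 reads c0=3 → after 2×micro: 3; S1 reads c0=3 → after 3×micro: 0 ⇒ (c0=3, c1=0)
[Jacobi] macro 6: S0 reads c0=3 → after 2×micro: 3; S1 reads c0=3 → after 3×micro: 2 ⇒ (c0=3, c1=2)
[Jacobi] macro 7: S0 reads c0=3 → after 2×micro: 3; S1 reads c0=3 → after 3×micro: 0 ⇒ (c0=3, c1=0)
[Jacobi] macro 8: S0 reads c0=3 → after 2×micro: 3; S1 reads c0=3 → after 3×micro: 2 ⇒ (c0=3, c1=2)
[Jacobi] macro 9: S0 reads c0=3 → after 2×micro: 3; S1 reads c0=3 → after 3×micro: 0 ⇒ (c0=3, c1=0)
[Gauss-Seidel] macro 1: S0 reads c0=3 → after 2×micro: 3; S1 reads c0=3 → after 3×micro: 0 ⇒ (c0=3, c1=0)
[Gauss-Seidel] macro 2: S0 reads c0=3 → after 2×micro: 3; S1 reads c0=3 → after 3×micro: 2 ⇒ (c0=3, c1=2)
[Gauss-Seidel] macro 3: S0 reads c0=3 → after 2×micro: 3; S1 reads c0=3 → after 3×micro: 0 ⇒ (c0=3, c1=0)
[Gauss-Seidel] macro 4: S0 reads c0=3 → after 2×micro: 3; S1 reads c0=3 → after 3×micro: 2 ⇒ (c0=3, c1=2)
[Gauss-Seidel] macro 5: S0 reads c0=3 → after 2×micro: 3; S1 reads c0=3 → after 3×micro: 0 ⇒ (c0=3, c1=0)
[Gauss-Seidel] macro 6: S0 reads c0=3 → after 2×micro: 3; S1 reads c0=3 → after 3×micro: 2 ⇒ (c0=3, c1=2)
[Gauss-Seidel] macro 7: S0 reads c0=3 → after 2×micro: 3; S1 reads c0=3 → after 3×micro: 0 ⇒ (c0=3, c1=0)
[Gauss-Seidel] macro 8: S0 reads c0=3 → after 2×micro: 3; S1 reads c0=3 → after 3×micro: 2 ⇒ (c0=3, c1=2)
[Gauss-Seidel] macro 9: S0 reads c0=3 → after 2×micro: 3; S1 reads c0=3 → after 3×micro: 0 ⇒ (c0=3, c1=0)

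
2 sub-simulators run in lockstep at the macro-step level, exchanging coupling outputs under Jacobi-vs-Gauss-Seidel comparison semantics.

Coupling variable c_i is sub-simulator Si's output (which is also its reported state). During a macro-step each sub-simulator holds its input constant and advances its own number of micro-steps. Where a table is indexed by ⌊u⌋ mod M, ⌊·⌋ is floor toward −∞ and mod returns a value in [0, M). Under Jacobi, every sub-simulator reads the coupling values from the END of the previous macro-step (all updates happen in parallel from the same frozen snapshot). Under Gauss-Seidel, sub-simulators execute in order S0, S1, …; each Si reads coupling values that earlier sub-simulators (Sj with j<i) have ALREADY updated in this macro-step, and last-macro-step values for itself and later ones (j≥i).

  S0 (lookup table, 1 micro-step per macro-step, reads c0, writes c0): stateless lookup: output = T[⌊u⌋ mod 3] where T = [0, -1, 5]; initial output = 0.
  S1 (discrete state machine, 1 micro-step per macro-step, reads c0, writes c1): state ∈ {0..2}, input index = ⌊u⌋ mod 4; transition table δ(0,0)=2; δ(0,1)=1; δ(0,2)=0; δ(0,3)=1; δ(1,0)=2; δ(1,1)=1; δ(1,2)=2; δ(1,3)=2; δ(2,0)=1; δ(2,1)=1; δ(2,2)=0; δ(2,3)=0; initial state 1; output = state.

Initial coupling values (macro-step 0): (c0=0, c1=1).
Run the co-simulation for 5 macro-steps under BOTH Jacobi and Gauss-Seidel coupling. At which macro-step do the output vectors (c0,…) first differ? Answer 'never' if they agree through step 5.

[Jacobi] macro 1: S0 reads c0=0 → after 1×micro: 0; S1 reads c0=0 → after 1×micro: 2 ⇒ (c0=0, c1=2)
[Jacobi] macro 2: S0 reads c0=0 → after 1×micro: 0; S1 reads c0=0 → after 1×micro: 1 ⇒ (c0=0, c1=1)
[Jacobi] macro 3: S0 reads c0=0 → after 1×micro: 0; S1 reads c0=0 → after 1×micro: 2 ⇒ (c0=0, c1=2)
[Jacobi] macro 4: S0 reads c0=0 → after 1×micro: 0; S1 reads c0=0 → after 1×micro: 1 ⇒ (c0=0, c1=1)
[Jacobi] macro 5: S0 reads c0=0 → after 1×micro: 0; S1 reads c0=0 → after 1×micro: 2 ⇒ (c0=0, c1=2)
[Gauss-Seidel] macro 1: S0 reads c0=0 → after 1×micro: 0; S1 reads c0=0 → after 1×micro: 2 ⇒ (c0=0, c1=2)
[Gauss-Seidel] macro 2: S0 reads c0=0 → after 1×micro: 0; S1 reads c0=0 → after 1×micro: 1 ⇒ (c0=0, c1=1)
[Gauss-Seidel] macro 3: S0 reads c0=0 → after 1×micro: 0; S1 reads c0=0 → after 1×micro: 2 ⇒ (c0=0, c1=2)
[Gauss-Seidel] macro 4: S0 reads c0=0 → after 1×micro: 0; S1 reads c0=0 → after 1×micro: 1 ⇒ (c0=0, c1=1)
[Gauss-Seidel] macro 5: S0 reads c0=0 → after 1×micro: 0; S1 reads c0=0 → after 1×micro: 2 ⇒ (c0=0, c1=2)

first divergence at macro-step: never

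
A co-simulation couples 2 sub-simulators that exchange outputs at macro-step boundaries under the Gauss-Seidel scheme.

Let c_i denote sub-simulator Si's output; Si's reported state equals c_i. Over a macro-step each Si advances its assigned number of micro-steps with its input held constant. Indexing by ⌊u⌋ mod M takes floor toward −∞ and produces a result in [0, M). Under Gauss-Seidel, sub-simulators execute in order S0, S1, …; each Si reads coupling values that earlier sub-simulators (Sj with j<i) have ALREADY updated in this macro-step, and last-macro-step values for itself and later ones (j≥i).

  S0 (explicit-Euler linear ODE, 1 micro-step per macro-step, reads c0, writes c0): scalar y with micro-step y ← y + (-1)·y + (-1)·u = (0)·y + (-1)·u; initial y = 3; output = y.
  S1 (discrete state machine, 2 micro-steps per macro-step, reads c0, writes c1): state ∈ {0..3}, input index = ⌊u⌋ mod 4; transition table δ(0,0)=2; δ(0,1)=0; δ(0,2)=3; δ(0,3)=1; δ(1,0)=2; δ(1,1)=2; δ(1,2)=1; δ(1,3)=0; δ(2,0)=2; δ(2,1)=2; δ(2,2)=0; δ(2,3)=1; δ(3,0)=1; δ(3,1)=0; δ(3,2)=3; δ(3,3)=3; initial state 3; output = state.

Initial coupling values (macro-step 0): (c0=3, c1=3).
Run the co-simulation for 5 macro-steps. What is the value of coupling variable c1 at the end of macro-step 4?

macro 1: S0 reads c0=3 → after 1×micro: -3; S1 reads c0=-3 → after 2×micro: 0 ⇒ (c0=-3, c1=0)
macro 2: S0 reads c0=-3 → after 1×micro: 3; S1 reads c0=3 → after 2×micro: 0 ⇒ (c0=3, c1=0)
macro 3: S0 reads c0=3 → after 1×micro: -3; S1 reads c0=-3 → after 2×micro: 0 ⇒ (c0=-3, c1=0)
macro 4: S0 reads c0=-3 → after 1×micro: 3; S1 reads c0=3 → after 2×micro: 0 ⇒ (c0=3, c1=0)
macro 5: S0 reads c0=3 → after 1×micro: -3; S1 reads c0=-3 → after 2×micro: 0 ⇒ (c0=-3, c1=0)

c1 at macro-step 4 = 0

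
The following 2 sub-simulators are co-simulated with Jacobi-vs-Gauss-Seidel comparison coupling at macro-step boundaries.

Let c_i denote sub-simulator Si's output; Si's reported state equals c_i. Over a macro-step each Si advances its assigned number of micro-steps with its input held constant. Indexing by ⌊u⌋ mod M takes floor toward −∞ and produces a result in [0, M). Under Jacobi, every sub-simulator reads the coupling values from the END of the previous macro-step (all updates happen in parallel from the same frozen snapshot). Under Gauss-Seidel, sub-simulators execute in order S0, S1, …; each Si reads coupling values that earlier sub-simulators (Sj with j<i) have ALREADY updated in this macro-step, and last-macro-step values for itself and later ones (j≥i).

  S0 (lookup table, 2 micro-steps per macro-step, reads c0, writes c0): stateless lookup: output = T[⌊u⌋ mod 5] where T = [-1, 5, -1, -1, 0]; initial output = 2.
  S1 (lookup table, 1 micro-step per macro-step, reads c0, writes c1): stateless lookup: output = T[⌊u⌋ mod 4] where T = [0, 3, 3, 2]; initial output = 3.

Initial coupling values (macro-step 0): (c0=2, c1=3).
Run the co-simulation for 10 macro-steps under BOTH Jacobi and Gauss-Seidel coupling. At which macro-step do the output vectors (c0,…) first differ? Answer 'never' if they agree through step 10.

[Jacobi] macro 1: S0 reads c0=2 → after 2×micro: -1; S1 reads c0=2 → after 1×micro: 3 ⇒ (c0=-1, c1=3)
[Jacobi] macro 2: S0 reads c0=-1 → after 2×micro: 0; S1 reads c0=-1 → after 1×micro: 2 ⇒ (c0=0, c1=2)
[Jacobi] macro 3: S0 reads c0=0 → after 2×micro: -1; S1 reads c0=0 → after 1×micro: 0 ⇒ (c0=-1, c1=0)
[Jacobi] macro 4: S0 reads c0=-1 → after 2×micro: 0; S1 reads c0=-1 → after 1×micro: 2 ⇒ (c0=0, c1=2)
[Jacobi] macro 5: S0 reads c0=0 → after 2×micro: -1; S1 reads c0=0 → after 1×micro: 0 ⇒ (c0=-1, c1=0)
[Jacobi] macro 6: S0 reads c0=-1 → after 2×micro: 0; S1 reads c0=-1 → after 1×micro: 2 ⇒ (c0=0, c1=2)
[Jacobi] macro 7: S0 reads c0=0 → after 2×micro: -1; S1 reads c0=0 → after 1×micro: 0 ⇒ (c0=-1, c1=0)
[Jacobi] macro 8: S0 reads c0=-1 → after 2×micro: 0; S1 reads c0=-1 → after 1×micro: 2 ⇒ (c0=0, c1=2)
[Jacobi] macro 9: S0 reads c0=0 → after 2×micro: -1; S1 reads c0=0 → after 1×micro: 0 ⇒ (c0=-1, c1=0)
[Jacobi] macro 10: S0 reads c0=-1 → after 2×micro: 0; S1 reads c0=-1 → after 1×micro: 2 ⇒ (c0=0, c1=2)
[Gauss-Seidel] macro 1: S0 reads c0=2 → after 2×micro: -1; S1 reads c0=-1 → after 1×micro: 2 ⇒ (c0=-1, c1=2)
[Gauss-Seidel] macro 2: S0 reads c0=-1 → after 2×micro: 0; S1 reads c0=0 → after 1×micro: 0 ⇒ (c0=0, c1=0)
[Gauss-Seidel] macro 3: S0 reads c0=0 → after 2×micro: -1; S1 reads c0=-1 → after 1×micro: 2 ⇒ (c0=-1, c1=2)
[Gauss-Seidel] macro 4: S0 reads c0=-1 → after 2×micro: 0; S1 reads c0=0 → after 1×micro: 0 ⇒ (c0=0, c1=0)
[Gauss-Seidel] macro 5: S0 reads c0=0 → after 2×micro: -1; S1 reads c0=-1 → after 1×micro: 2 ⇒ (c0=-1, c1=2)
[Gauss-Seidel] macro 6: S0 reads c0=-1 → after 2×micro: 0; S1 reads c0=0 → after 1×micro: 0 ⇒ (c0=0, c1=0)
[Gauss-Seidel] macro 7: S0 reads c0=0 → after 2×micro: -1; S1 reads c0=-1 → after 1×micro: 2 ⇒ (c0=-1, c1=2)
[Gauss-Seidel] macro 8: S0 reads c0=-1 → after 2×micro: 0; S1 reads c0=0 → after 1×micro: 0 ⇒ (c0=0, c1=0)
[Gauss-Seidel] macro 9: S0 reads c0=0 → after 2×micro: -1; S1 reads c0=-1 → after 1×micro: 2 ⇒ (c0=-1, c1=2)
[Gauss-Seidel] macro 10: S0 reads c0=-1 → after 2×micro: 0; S1 reads c0=0 → after 1×micro: 0 ⇒ (c0=0, c1=0)

first divergence at macro-step: 1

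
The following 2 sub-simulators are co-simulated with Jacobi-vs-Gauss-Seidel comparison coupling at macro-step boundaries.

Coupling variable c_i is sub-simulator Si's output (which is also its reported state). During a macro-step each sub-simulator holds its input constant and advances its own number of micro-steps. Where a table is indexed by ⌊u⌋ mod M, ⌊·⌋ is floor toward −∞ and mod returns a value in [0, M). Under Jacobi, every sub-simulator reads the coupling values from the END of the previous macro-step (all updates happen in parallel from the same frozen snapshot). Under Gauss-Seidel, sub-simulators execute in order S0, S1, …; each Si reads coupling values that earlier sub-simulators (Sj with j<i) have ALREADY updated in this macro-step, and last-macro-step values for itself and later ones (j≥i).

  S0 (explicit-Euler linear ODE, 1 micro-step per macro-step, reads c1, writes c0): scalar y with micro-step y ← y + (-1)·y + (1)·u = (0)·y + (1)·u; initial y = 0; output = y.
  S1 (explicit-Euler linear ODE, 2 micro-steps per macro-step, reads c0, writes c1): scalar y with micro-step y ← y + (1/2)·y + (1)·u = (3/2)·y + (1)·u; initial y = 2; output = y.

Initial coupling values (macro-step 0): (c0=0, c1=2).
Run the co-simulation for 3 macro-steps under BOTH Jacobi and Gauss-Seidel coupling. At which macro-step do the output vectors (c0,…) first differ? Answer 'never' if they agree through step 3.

[Jacobi] macro 1: S0 reads c1=2 → after 1×micro: 2; S1 reads c0=0 → after 2×micro: 9/2 ⇒ (c0=2, c1=9/2)
[Jacobi] macro 2: S0 reads c1=9/2 → after 1×micro: 9/2; S1 reads c0=2 → after 2×micro: 121/8 ⇒ (c0=9/2, c1=121/8)
[Jacobi] macro 3: S0 reads c1=121/8 → after 1×micro: 121/8; S1 reads c0=9/2 → after 2×micro: 1449/32 ⇒ (c0=121/8, c1=1449/32)
[Gauss-Seidel] macro 1: S0 reads c1=2 → after 1×micro: 2; S1 reads c0=2 → after 2×micro: 19/2 ⇒ (c0=2, c1=19/2)
[Gauss-Seidel] macro 2: S0 reads c1=19/2 → after 1×micro: 19/2; S1 reads c0=19/2 → after 2×micro: 361/8 ⇒ (c0=19/2, c1=361/8)
[Gauss-Seidel] macro 3: S0 reads c1=361/8 → after 1×micro: 361/8; S1 reads c0=361/8 → after 2×micro: 6859/32 ⇒ (c0=361/8, c1=6859/32)

first divergence at macro-step: 1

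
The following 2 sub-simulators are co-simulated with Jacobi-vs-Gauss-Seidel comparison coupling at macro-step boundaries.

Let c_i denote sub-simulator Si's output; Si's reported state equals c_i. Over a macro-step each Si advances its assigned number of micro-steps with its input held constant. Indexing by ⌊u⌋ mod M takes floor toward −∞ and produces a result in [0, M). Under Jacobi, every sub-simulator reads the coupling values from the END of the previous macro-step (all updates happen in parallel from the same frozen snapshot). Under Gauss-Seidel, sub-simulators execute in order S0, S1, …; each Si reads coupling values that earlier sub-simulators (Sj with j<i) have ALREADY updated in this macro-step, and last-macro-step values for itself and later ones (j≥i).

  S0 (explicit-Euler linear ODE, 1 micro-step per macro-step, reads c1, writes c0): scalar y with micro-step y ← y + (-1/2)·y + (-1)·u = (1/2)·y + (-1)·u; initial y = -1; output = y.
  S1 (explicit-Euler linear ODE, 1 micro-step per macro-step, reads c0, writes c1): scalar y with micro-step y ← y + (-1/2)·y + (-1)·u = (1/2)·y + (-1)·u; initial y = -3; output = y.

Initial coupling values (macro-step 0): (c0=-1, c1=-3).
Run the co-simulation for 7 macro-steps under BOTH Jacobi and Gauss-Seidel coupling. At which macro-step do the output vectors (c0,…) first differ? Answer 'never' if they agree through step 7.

[Jacobi] macro 1: S0 reads c1=-3 → after 1×micro: 5/2; S1 reads c0=-1 → after 1×micro: -1/2 ⇒ (c0=5/2, c1=-1/2)
[Jacobi] macro 2: S0 reads c1=-1/2 → after 1×micro: 7/4; S1 reads c0=5/2 → after 1×micro: -11/4 ⇒ (c0=7/4, c1=-11/4)
[Jacobi] macro 3: S0 reads c1=-11/4 → after 1×micro: 29/8; S1 reads c0=7/4 → after 1×micro: -25/8 ⇒ (c0=29/8, c1=-25/8)
[Jacobi] macro 4: S0 reads c1=-25/8 → after 1×micro: 79/16; S1 reads c0=29/8 → after 1×micro: -83/16 ⇒ (c0=79/16, c1=-83/16)
[Jacobi] macro 5: S0 reads c1=-83/16 → after 1×micro: 245/32; S1 reads c0=79/16 → after 1×micro: -241/32 ⇒ (c0=245/32, c1=-241/32)
[Jacobi] macro 6: S0 reads c1=-241/32 → after 1×micro: 727/64; S1 reads c0=245/32 → after 1×micro: -731/64 ⇒ (c0=727/64, c1=-731/64)
[Jacobi] macro 7: S0 reads c1=-731/64 → after 1×micro: 2189/128; S1 reads c0=727/64 → after 1×micro: -2185/128 ⇒ (c0=2189/128, c1=-2185/128)
[Gauss-Seidel] macro 1: S0 reads c1=-3 → after 1×micro: 5/2; S1 reads c0=5/2 → after 1×micro: -4 ⇒ (c0=5/2, c1=-4)
[Gauss-Seidel] macro 2: S0 reads c1=-4 → after 1×micro: 21/4; S1 reads c0=21/4 → after 1×micro: -29/4 ⇒ (c0=21/4, c1=-29/4)
[Gauss-Seidel] macro 3: S0 reads c1=-29/4 → after 1×micro: 79/8; S1 reads c0=79/8 → after 1×micro: -27/2 ⇒ (c0=79/8, c1=-27/2)
[Gauss-Seidel] macro 4: S0 reads c1=-27/2 → after 1×micro: 295/16; S1 reads c0=295/16 → after 1×micro: -403/16 ⇒ (c0=295/16, c1=-403/16)
[Gauss-Seidel] macro 5: S0 reads c1=-403/16 → after 1×micro: 1101/32; S1 reads c0=1101/32 → after 1×micro: -47 ⇒ (c0=1101/32, c1=-47)
[Gauss-Seidel] macro 6: S0 reads c1=-47 → after 1×micro: 4109/64; S1 reads c0=4109/64 → after 1×micro: -5613/64 ⇒ (c0=4109/64, c1=-5613/64)
[Gauss-Seidel] macro 7: S0 reads c1=-5613/64 → after 1×micro: 15335/128; S1 reads c0=15335/128 → after 1×micro: -5237/32 ⇒ (c0=15335/128, c1=-5237/32)

first divergence at macro-step: 1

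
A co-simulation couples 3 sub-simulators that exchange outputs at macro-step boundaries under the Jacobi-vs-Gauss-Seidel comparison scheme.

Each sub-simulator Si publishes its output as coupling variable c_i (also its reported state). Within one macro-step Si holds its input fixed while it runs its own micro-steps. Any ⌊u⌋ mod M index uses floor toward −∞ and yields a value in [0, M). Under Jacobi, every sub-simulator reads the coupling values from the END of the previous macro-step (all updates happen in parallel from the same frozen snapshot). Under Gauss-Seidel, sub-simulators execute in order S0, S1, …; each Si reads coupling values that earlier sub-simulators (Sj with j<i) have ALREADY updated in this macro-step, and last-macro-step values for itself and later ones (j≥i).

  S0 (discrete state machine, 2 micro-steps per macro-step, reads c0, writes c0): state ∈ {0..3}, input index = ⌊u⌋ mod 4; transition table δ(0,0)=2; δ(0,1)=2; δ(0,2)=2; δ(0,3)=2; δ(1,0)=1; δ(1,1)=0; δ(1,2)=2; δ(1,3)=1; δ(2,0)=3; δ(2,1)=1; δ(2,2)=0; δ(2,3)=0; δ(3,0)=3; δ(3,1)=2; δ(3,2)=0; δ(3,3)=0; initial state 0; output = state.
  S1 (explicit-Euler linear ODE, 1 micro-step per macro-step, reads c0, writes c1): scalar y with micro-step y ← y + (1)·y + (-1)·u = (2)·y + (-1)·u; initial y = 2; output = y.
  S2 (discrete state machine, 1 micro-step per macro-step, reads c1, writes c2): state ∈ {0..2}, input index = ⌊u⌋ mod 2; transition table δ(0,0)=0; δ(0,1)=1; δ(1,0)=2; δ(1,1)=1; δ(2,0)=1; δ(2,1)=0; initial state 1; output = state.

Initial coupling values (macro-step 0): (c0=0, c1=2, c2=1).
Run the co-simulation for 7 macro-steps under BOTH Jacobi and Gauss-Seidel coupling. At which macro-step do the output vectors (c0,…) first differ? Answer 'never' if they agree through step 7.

[Jacobi] macro 1: S0 reads c0=0 → after 2×micro: 3; S1 reads c0=0 → after 1×micro: 4; S2 reads c1=2 → after 1×micro: 2 ⇒ (c0=3, c1=4, c2=2)
[Jacobi] macro 2: S0 reads c0=3 → after 2×micro: 2; S1 reads c0=3 → after 1×micro: 5; S2 reads c1=4 → after 1×micro: 1 ⇒ (c0=2, c1=5, c2=1)
[Jacobi] macro 3: S0 reads c0=2 → after 2×micro: 2; S1 reads c0=2 → after 1×micro: 8; S2 reads c1=5 → after 1×micro: 1 ⇒ (c0=2, c1=8, c2=1)
[Jacobi] macro 4: S0 reads c0=2 → after 2×micro: 2; S1 reads c0=2 → after 1×micro: 14; S2 reads c1=8 → after 1×micro: 2 ⇒ (c0=2, c1=14, c2=2)
[Jacobi] macro 5: S0 reads c0=2 → after 2×micro: 2; S1 reads c0=2 → after 1×micro: 26; S2 reads c1=14 → after 1×micro: 1 ⇒ (c0=2, c1=26, c2=1)
[Jacobi] macro 6: S0 reads c0=2 → after 2×micro: 2; S1 reads c0=2 → after 1×micro: 50; S2 reads c1=26 → after 1×micro: 2 ⇒ (c0=2, c1=50, c2=2)
[Jacobi] macro 7: S0 reads c0=2 → after 2×micro: 2; S1 reads c0=2 → after 1×micro: 98; S2 reads c1=50 → after 1×micro: 1 ⇒ (c0=2, c1=98, c2=1)
[Gauss-Seidel] macro 1: S0 reads c0=0 → after 2×micro: 3; S1 reads c0=3 → after 1×micro: 1; S2 reads c1=1 → after 1×micro: 1 ⇒ (c0=3, c1=1, c2=1)
[Gauss-Seidel] macro 2: S0 reads c0=3 → after 2×micro: 2; S1 reads c0=2 → after 1×micro: 0; S2 reads c1=0 → after 1×micro: 2 ⇒ (c0=2, c1=0, c2=2)
[Gauss-Seidel] macro 3: S0 reads c0=2 → after 2×micro: 2; S1 reads c0=2 → after 1×micro: -2; S2 reads c1=-2 → after 1×micro: 1 ⇒ (c0=2, c1=-2, c2=1)
[Gauss-Seidel] macro 4: S0 reads c0=2 → after 2×micro: 2; S1 reads c0=2 → after 1×micro: -6; S2 reads c1=-6 → after 1×micro: 2 ⇒ (c0=2, c1=-6, c2=2)
[Gauss-Seidel] macro 5: S0 reads c0=2 → after 2×micro: 2; S1 reads c0=2 → after 1×micro: -14; S2 reads c1=-14 → after 1×micro: 1 ⇒ (c0=2, c1=-14, c2=1)
[Gauss-Seidel] macro 6: S0 reads c0=2 → after 2×micro: 2; S1 reads c0=2 → after 1×micro: -30; S2 reads c1=-30 → after 1×micro: 2 ⇒ (c0=2, c1=-30, c2=2)
[Gauss-Seidel] macro 7: S0 reads c0=2 → after 2×micro: 2; S1 reads c0=2 → after 1×micro: -62; S2 reads c1=-62 → after 1×micro: 1 ⇒ (c0=2, c1=-62, c2=1)

first divergence at macro-step: 1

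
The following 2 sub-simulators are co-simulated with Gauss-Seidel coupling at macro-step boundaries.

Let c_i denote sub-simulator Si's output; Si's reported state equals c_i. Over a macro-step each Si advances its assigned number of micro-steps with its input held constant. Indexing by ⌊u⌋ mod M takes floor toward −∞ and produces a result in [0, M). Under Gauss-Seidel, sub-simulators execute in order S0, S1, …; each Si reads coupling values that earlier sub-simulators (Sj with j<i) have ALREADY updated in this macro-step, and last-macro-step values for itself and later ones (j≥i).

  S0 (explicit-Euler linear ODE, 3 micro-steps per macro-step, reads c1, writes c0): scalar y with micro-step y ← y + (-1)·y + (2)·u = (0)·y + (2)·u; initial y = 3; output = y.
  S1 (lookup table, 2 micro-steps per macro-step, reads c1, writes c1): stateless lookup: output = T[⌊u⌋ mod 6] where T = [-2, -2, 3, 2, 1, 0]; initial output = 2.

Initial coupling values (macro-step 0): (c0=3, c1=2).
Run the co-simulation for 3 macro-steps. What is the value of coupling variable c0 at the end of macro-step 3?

macro 1: S0 reads c1=2 → after 3×micro: 4; S1 reads c1=2 → after 2×micro: 3 ⇒ (c0=4, c1=3)
macro 2: S0 reads c1=3 → after 3×micro: 6; S1 reads c1=3 → after 2×micro: 2 ⇒ (c0=6, c1=2)
macro 3: S0 reads c1=2 → after 3×micro: 4; S1 reads c1=2 → after 2×micro: 3 ⇒ (c0=4, c1=3)

c0 at macro-step 3 = 4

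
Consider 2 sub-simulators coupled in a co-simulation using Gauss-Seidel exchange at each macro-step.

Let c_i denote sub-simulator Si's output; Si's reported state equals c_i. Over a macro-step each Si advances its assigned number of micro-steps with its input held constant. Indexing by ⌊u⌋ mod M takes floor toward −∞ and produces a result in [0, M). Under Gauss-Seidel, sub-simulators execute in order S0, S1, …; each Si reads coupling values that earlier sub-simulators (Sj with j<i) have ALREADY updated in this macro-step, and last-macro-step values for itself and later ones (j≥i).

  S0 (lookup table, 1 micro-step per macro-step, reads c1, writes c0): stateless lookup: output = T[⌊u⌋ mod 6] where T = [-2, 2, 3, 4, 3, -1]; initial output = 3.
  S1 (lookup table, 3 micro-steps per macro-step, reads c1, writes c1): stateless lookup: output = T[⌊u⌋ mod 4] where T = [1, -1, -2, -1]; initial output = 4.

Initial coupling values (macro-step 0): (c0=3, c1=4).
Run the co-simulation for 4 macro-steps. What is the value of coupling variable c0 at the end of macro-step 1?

macro 1: S0 reads c1=4 → after 1×micro: 3; S1 reads c1=4 → after 3×micro: 1 ⇒ (c0=3, c1=1)
macro 2: S0 reads c1=1 → after 1×micro: 2; S1 reads c1=1 → after 3×micro: -1 ⇒ (c0=2, c1=-1)
macro 3: S0 reads c1=-1 → after 1×micro: -1; S1 reads c1=-1 → after 3×micro: -1 ⇒ (c0=-1, c1=-1)
macro 4: S0 reads c1=-1 → after 1×micro: -1; S1 reads c1=-1 → after 3×micro: -1 ⇒ (c0=-1, c1=-1)

c0 at macro-step 1 = 3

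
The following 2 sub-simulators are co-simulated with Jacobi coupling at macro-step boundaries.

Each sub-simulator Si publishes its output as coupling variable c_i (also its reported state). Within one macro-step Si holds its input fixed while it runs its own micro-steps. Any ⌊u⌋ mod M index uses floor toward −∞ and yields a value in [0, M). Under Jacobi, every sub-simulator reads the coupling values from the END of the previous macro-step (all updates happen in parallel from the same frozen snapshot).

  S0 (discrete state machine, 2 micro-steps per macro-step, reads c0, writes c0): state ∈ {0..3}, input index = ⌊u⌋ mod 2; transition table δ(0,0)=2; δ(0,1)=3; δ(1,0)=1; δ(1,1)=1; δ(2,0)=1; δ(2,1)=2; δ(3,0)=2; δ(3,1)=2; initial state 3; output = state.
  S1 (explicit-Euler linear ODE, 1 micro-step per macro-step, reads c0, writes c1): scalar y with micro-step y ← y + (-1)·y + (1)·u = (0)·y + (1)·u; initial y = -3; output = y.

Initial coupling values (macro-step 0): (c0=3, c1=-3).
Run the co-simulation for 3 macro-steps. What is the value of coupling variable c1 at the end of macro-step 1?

macro 1: S0 reads c0=3 → after 2×micro: 2; S1 reads c0=3 → after 1×micro: 3 ⇒ (c0=2, c1=3)
macro 2: S0 reads c0=2 → after 2×micro: 1; S1 reads c0=2 → after 1×micro: 2 ⇒ (c0=1, c1=2)
macro 3: S0 reads c0=1 → after 2×micro: 1; S1 reads c0=1 → after 1×micro: 1 ⇒ (c0=1, c1=1)

c1 at macro-step 1 = 3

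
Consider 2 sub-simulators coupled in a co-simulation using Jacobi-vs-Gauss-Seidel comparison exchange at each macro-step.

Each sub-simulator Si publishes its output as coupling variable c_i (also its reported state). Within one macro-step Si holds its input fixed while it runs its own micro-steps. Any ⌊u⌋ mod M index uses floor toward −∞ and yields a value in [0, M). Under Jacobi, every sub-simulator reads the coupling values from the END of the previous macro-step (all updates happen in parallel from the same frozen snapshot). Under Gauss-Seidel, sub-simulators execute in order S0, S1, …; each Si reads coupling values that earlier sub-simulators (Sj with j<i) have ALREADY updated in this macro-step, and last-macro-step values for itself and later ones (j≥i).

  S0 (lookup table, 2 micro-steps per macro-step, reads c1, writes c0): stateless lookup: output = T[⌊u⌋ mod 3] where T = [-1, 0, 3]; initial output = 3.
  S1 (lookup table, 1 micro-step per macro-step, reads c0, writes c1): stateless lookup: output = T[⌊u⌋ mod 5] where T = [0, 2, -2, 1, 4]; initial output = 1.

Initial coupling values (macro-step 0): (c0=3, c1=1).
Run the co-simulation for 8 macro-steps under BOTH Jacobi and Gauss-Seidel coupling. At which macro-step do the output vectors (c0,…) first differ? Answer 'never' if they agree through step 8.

first divergence at macro-step: 1

[Jacobi] macro 1: S0 reads c1=1 → after 2×micro: 0; S1 reads c0=3 → after 1×micro: 1 ⇒ (c0=0, c1=1)
[Jacobi] macro 2: S0 reads c1=1 → after 2×micro: 0; S1 reads c0=0 → after 1×micro: 0 ⇒ (c0=0, c1=0)
[Jacobi] macro 3: S0 reads c1=0 → after 2×micro: -1; S1 reads c0=0 → after 1×micro: 0 ⇒ (c0=-1, c1=0)
[Jacobi] macro 4: S0 reads c1=0 → after 2×micro: -1; S1 reads c0=-1 → after 1×micro: 4 ⇒ (c0=-1, c1=4)
[Jacobi] macro 5: S0 reads c1=4 → after 2×micro: 0; S1 reads c0=-1 → after 1×micro: 4 ⇒ (c0=0, c1=4)
[Jacobi] macro 6: S0 reads c1=4 → after 2×micro: 0; S1 reads c0=0 → after 1×micro: 0 ⇒ (c0=0, c1=0)
[Jacobi] macro 7: S0 reads c1=0 → after 2×micro: -1; S1 reads c0=0 → after 1×micro: 0 ⇒ (c0=-1, c1=0)
[Jacobi] macro 8: S0 reads c1=0 → after 2×micro: -1; S1 reads c0=-1 → after 1×micro: 4 ⇒ (c0=-1, c1=4)
[Gauss-Seidel] macro 1: S0 reads c1=1 → after 2×micro: 0; S1 reads c0=0 → after 1×micro: 0 ⇒ (c0=0, c1=0)
[Gauss-Seidel] macro 2: S0 reads c1=0 → after 2×micro: -1; S1 reads c0=-1 → after 1×micro: 4 ⇒ (c0=-1, c1=4)
[Gauss-Seidel] macro 3: S0 reads c1=4 → after 2×micro: 0; S1 reads c0=0 → after 1×micro: 0 ⇒ (c0=0, c1=0)
[Gauss-Seidel] macro 4: S0 reads c1=0 → after 2×micro: -1; S1 reads c0=-1 → after 1×micro: 4 ⇒ (c0=-1, c1=4)
[Gauss-Seidel] macro 5: S0 reads c1=4 → after 2×micro: 0; S1 reads c0=0 → after 1×micro: 0 ⇒ (c0=0, c1=0)
[Gauss-Seidel] macro 6: S0 reads c1=0 → after 2×micro: -1; S1 reads c0=-1 → after 1×micro: 4 ⇒ (c0=-1, c1=4)
[Gauss-Seidel] macro 7: S0 reads c1=4 → after 2×micro: 0; S1 reads c0=0 → after 1×micro: 0 ⇒ (c0=0, c1=0)
[Gauss-Seidel] macro 8: S0 reads c1=0 → after 2×micro: -1; S1 reads c0=-1 → after 1×micro: 4 ⇒ (c0=-1, c1=4)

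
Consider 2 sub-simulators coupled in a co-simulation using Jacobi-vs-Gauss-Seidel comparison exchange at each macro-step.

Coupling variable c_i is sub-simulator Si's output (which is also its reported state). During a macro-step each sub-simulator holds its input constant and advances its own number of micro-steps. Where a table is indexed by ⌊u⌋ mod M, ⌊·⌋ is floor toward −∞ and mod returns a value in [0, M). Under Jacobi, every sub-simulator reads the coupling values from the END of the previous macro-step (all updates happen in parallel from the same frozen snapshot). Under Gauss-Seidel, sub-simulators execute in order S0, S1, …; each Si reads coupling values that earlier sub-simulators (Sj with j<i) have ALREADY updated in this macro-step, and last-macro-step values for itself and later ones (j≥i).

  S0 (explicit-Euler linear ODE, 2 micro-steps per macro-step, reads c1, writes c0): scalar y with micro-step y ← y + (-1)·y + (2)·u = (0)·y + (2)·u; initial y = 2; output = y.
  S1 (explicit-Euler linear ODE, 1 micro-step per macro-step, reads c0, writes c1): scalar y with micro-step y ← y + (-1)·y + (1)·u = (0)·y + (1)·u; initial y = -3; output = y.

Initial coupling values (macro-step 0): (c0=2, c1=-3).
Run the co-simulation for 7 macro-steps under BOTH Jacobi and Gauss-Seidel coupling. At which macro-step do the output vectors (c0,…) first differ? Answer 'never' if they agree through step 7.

[Jacobi] macro 1: S0 reads c1=-3 → after 2×micro: -6; S1 reads c0=2 → after 1×micro: 2 ⇒ (c0=-6, c1=2)
[Jacobi] macro 2: S0 reads c1=2 → after 2×micro: 4; S1 reads c0=-6 → after 1×micro: -6 ⇒ (c0=4, c1=-6)
[Jacobi] macro 3: S0 reads c1=-6 → after 2×micro: -12; S1 reads c0=4 → after 1×micro: 4 ⇒ (c0=-12, c1=4)
[Jacobi] macro 4: S0 reads c1=4 → after 2×micro: 8; S1 reads c0=-12 → after 1×micro: -12 ⇒ (c0=8, c1=-12)
[Jacobi] macro 5: S0 reads c1=-12 → after 2×micro: -24; S1 reads c0=8 → after 1×micro: 8 ⇒ (c0=-24, c1=8)
[Jacobi] macro 6: S0 reads c1=8 → after 2×micro: 16; S1 reads c0=-24 → after 1×micro: -24 ⇒ (c0=16, c1=-24)
[Jacobi] macro 7: S0 reads c1=-24 → after 2×micro: -48; S1 reads c0=16 → after 1×micro: 16 ⇒ (c0=-48, c1=16)
[Gauss-Seidel] macro 1: S0 reads c1=-3 → after 2×micro: -6; S1 reads c0=-6 → after 1×micro: -6 ⇒ (c0=-6, c1=-6)
[Gauss-Seidel] macro 2: S0 reads c1=-6 → after 2×micro: -12; S1 reads c0=-12 → after 1×micro: -12 ⇒ (c0=-12, c1=-12)
[Gauss-Seidel] macro 3: S0 reads c1=-12 → after 2×micro: -24; S1 reads c0=-24 → after 1×micro: -24 ⇒ (c0=-24, c1=-24)
[Gauss-Seidel] macro 4: S0 reads c1=-24 → after 2×micro: -48; S1 reads c0=-48 → after 1×micro: -48 ⇒ (c0=-48, c1=-48)
[Gauss-Seidel] macro 5: S0 reads c1=-48 → after 2×micro: -96; S1 reads c0=-96 → after 1×micro: -96 ⇒ (c0=-96, c1=-96)
[Gauss-Seidel] macro 6: S0 reads c1=-96 → after 2×micro: -192; S1 reads c0=-192 → after 1×micro: -192 ⇒ (c0=-192, c1=-192)
[Gauss-Seidel] macro 7: S0 reads c1=-192 → after 2×micro: -384; S1 reads c0=-384 → after 1×micro: -384 ⇒ (c0=-384, c1=-384)

first divergence at macro-step: 1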